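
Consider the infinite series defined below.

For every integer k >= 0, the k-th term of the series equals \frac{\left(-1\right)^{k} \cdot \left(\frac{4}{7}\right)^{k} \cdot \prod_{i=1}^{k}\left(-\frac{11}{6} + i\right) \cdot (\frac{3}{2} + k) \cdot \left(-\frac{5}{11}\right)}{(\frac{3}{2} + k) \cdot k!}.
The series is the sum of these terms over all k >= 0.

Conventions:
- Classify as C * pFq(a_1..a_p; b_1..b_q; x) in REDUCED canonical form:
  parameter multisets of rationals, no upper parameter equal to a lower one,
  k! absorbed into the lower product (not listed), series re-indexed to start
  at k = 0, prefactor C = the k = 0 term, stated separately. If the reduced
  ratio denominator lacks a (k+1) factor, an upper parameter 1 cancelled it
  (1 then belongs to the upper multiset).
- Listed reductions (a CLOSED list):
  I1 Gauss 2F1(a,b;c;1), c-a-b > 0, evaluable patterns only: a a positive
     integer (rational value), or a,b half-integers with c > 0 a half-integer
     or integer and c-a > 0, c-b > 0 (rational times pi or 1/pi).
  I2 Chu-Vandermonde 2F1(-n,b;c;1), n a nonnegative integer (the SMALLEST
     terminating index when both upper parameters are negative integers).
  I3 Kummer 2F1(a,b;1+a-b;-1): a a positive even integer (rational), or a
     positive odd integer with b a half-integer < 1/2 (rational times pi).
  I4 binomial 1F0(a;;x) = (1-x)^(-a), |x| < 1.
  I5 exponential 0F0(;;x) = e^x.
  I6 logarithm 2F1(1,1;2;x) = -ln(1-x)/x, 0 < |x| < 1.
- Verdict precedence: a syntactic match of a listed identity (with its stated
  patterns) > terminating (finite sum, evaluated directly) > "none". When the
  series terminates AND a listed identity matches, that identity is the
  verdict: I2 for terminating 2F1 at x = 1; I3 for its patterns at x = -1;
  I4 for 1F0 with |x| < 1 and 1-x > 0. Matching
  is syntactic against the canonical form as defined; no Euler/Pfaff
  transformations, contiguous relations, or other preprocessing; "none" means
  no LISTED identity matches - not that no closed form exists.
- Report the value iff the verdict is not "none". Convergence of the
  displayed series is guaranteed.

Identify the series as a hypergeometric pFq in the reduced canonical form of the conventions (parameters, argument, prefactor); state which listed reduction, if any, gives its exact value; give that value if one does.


Reduced: x = -\frac{4}{7}, 1F0, upper = {-\frac{5}{6}}, lower = {-}, C = -\frac{5}{11}. Verdict: binomial (I4) fires (the 1F0 binomial series: exponent 5/6, x = -\frac{4}{7}). Hence: \left(-\frac{5}{11}\right) \cdot \left(\frac{11}{7}\right)^{\frac{5}{6}}.

Structural cue: with t_0 = -\frac{5}{11}, the factor k + 3/2 cancels (top and bottom), leaving prefactor -5/11.
Consecutive-term ratio: r(k) = -\frac{4}{7} * (k-\frac{5}{6}) / [(k+1)] - rational; roots negated = parameters, x = -\frac{4}{7}, C = -\frac{5}{11}.


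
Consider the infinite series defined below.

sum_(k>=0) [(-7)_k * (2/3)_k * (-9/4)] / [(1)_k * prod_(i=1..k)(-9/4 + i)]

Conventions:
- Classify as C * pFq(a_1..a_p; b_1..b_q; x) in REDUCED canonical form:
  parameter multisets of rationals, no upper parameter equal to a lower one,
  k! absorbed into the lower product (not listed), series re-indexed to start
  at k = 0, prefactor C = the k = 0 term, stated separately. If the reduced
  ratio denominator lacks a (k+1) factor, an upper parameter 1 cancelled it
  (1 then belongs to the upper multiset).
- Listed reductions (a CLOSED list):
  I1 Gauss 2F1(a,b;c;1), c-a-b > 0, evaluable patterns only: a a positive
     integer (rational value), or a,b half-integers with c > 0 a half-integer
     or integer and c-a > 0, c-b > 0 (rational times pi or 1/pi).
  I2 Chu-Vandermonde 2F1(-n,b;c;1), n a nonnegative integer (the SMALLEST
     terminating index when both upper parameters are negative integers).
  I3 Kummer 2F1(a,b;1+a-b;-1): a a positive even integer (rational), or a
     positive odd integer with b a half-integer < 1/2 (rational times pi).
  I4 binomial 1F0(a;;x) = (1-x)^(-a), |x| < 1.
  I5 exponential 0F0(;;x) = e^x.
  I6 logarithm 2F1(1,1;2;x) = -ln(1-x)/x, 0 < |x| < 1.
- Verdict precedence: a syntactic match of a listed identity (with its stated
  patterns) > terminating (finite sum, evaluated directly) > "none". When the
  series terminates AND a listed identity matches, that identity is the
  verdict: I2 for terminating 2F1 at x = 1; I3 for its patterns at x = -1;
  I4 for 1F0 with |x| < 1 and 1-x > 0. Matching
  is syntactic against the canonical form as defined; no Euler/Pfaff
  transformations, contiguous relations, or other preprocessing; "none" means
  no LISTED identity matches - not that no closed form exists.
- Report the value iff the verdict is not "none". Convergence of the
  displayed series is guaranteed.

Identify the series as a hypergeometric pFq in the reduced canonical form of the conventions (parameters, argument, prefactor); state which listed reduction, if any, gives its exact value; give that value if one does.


Key observation: t_0 = -9/4 here, and (1)_k (C = -9/4) is k! itself.
Term ratio: r(k) = 1 * (k-7) (k+2/3) / [(k-5/4) (k+1)] ; factor over Q: parameters, x = 1, and C = -9/4.

With C = -9/4: the canonical form is 2F1(-7, 2/3; -5/4; 1). Verdict: Chu-Vandermonde (I2) applies (terminating 2F1 at x = 1 with n = 7, b = 2/3, c = -5/4). Hence: -77441/166212.


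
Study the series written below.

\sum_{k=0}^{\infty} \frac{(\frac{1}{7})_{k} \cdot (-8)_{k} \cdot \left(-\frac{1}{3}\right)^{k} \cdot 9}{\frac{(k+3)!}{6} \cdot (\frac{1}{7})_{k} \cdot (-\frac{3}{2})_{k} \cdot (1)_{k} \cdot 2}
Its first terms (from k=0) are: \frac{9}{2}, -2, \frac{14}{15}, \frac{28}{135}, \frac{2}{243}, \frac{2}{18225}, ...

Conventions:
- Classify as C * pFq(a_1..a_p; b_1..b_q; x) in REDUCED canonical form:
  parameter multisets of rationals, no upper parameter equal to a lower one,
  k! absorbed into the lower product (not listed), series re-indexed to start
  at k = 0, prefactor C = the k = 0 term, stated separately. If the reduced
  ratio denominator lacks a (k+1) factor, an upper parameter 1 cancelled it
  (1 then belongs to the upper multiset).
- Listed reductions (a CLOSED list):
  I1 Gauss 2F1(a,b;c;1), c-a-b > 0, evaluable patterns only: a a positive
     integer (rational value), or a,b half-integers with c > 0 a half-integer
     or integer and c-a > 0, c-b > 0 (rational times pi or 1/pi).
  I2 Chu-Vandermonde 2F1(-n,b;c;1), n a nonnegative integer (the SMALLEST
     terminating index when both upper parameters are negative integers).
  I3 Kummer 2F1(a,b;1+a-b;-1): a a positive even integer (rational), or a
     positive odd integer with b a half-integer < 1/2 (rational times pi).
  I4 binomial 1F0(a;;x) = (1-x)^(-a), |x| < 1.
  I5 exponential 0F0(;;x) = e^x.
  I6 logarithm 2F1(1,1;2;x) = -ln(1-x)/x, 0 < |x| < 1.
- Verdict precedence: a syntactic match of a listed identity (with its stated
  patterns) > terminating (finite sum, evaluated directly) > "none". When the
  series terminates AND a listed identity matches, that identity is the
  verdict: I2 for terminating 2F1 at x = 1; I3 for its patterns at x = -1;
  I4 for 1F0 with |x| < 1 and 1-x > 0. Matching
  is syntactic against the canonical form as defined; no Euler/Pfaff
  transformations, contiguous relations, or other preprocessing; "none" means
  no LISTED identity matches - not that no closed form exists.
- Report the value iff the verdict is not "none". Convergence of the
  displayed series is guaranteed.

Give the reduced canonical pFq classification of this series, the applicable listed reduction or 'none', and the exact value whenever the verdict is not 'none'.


Reduced: x = -\frac{1}{3}, 1F2, upper = {-8}, lower = {-\frac{3}{2}, 4}, C = \frac{9}{2}. Verdict: terminating at k = 8: the factor (-8)_k kills every later term; summing the 9 survivors is exact. Sum: \frac{8623455672581}{2363185266750}.

The tell: t_0 = \frac{9}{2} here, and (1)_k (C = 9/2) is k! itself.
Step ratio: r(k) = -\frac{1}{3} * (k-8) / [(k-\frac{3}{2}) (k+4) (k+1)] - rational in k. x = -\frac{1}{3}; t_0 = \frac{9}{2}; negate the roots.


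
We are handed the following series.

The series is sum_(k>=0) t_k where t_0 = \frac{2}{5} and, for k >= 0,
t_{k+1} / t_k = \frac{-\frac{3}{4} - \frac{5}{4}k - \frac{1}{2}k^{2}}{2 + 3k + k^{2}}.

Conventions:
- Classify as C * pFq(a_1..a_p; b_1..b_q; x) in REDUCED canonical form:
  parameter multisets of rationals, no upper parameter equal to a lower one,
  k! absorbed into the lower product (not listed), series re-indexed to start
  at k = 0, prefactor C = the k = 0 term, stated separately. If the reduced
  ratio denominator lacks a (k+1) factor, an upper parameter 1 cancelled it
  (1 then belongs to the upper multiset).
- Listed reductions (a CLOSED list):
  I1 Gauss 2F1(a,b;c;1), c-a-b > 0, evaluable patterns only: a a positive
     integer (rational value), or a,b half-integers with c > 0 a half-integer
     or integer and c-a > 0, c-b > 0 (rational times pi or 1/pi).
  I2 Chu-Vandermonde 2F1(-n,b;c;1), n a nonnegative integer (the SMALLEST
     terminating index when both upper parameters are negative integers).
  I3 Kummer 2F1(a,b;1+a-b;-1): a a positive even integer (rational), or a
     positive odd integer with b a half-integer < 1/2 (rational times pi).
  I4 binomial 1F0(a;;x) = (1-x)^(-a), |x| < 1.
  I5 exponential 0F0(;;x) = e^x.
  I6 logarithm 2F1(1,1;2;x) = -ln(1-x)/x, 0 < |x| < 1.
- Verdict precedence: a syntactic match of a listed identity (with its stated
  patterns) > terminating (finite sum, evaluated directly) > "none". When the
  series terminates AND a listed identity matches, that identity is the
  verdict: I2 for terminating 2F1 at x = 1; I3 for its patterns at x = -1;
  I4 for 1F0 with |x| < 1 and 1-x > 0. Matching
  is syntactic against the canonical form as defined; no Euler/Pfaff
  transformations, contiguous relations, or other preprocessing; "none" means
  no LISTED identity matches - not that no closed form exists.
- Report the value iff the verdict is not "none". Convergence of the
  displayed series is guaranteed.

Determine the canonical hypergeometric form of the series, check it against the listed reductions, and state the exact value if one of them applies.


Reduced: x = -\frac{1}{2}, 2F1, upper = {1, \frac{3}{2}}, lower = {2}, C = \frac{2}{5}. Verdict: none. A 2F1 with upper {1, \frac{3}{2}} fits none of I1-I6 at x = -\frac{1}{2}; the sum runs forever.

Structural cue: t_0 = \frac{2}{5} here, and roots of the ratio polynomials (C = 2/5) are the negated parameters.
Step ratio: r(k) = -\frac{1}{2} * (k+1) (k+\frac{3}{2}) / [(k+2) (k+1)] - rational in k, leading ratio -\frac{1}{2}; with t_0 = \frac{2}{5}, classification follows.


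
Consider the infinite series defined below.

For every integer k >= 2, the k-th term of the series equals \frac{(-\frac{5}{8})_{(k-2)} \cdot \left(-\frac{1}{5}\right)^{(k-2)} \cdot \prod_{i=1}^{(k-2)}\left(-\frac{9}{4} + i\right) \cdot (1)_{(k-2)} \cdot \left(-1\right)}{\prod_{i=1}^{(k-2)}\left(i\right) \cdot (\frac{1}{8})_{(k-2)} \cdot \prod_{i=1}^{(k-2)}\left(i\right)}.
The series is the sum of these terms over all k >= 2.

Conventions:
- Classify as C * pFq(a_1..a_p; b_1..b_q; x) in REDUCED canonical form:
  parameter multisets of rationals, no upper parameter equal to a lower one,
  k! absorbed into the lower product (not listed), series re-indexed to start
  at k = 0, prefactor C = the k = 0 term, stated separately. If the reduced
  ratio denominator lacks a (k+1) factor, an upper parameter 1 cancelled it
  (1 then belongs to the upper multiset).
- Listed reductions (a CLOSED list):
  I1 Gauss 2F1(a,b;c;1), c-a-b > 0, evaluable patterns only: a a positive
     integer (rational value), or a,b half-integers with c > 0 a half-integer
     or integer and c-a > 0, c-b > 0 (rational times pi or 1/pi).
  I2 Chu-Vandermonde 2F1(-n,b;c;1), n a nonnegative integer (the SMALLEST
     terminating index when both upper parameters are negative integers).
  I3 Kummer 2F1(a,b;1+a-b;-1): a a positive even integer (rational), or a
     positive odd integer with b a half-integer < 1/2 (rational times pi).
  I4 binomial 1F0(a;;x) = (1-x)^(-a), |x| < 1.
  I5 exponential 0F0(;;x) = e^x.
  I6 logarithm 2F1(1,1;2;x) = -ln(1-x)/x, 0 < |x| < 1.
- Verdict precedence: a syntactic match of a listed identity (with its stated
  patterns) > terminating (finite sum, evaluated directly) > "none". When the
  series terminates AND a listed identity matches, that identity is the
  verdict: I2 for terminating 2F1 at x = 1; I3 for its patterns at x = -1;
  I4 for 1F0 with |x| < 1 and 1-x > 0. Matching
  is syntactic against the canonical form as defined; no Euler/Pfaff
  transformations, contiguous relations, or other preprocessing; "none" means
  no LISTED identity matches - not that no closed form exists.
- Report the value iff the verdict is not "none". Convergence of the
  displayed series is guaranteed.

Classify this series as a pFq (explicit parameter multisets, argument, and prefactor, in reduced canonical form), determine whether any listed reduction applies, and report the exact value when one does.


The series (x = -\frac{1}{5}) is 2F1: upper {-\frac{5}{4}, -\frac{5}{8}}, lower {\frac{1}{8}}, prefactor -1. Verdict: none - this 2F1 at x = -\frac{1}{5} matches no listed pattern, and upper {-\frac{5}{4}, -\frac{5}{8}} holds no stopper.

First insight: x = -\frac{1}{5} and the parameter 1 appears in both the upper and lower lists and cancels.
Adjacent-term ratio: r(k) = -\frac{1}{5} * (k-\frac{5}{4}) (k-\frac{5}{8}) / [(k+\frac{1}{8}) (k+1)] - poly over poly, x = -\frac{1}{5} from leading terms; C = -1 at k = 0.


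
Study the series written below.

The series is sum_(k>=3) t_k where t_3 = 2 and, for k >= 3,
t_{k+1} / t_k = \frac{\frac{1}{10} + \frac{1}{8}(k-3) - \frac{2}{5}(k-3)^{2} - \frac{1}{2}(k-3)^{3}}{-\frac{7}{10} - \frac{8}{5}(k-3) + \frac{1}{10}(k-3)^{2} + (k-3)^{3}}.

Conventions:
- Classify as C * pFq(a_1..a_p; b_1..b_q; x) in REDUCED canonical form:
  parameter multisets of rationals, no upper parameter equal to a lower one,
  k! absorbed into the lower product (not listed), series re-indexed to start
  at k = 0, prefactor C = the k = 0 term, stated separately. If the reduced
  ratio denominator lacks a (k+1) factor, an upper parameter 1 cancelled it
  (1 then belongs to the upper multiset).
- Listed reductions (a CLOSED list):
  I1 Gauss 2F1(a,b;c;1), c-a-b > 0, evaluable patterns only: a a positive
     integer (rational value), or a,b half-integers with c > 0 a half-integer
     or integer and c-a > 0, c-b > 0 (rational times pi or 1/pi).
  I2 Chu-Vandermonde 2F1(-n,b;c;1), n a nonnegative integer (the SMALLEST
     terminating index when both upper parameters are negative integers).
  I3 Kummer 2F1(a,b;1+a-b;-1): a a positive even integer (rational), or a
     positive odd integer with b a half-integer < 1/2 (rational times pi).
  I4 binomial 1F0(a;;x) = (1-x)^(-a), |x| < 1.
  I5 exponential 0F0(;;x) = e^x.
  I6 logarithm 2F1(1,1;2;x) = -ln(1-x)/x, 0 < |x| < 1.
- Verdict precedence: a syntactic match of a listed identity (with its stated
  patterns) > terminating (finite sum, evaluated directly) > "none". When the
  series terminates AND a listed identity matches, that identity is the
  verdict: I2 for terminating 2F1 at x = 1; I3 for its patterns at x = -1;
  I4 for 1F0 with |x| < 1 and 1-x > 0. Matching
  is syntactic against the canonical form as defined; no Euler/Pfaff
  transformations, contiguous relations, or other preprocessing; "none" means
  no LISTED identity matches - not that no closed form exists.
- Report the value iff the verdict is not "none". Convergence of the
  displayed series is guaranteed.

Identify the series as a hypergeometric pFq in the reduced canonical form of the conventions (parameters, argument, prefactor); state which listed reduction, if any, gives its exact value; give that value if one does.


Structural cue: with t_0 = 2, cancel k + 1/2 from the displayed ratio first; then prefactor 2.
Step ratio: r(k) = -\frac{1}{2} * (k-\frac{1}{2}) (k+\frac{4}{5}) / [(k-\frac{7}{5}) (k+1)] - poly over poly, x = -\frac{1}{2} from leading terms; C = 2 at k = 0.

Classification (C = 2): 2F1 with upper {-\frac{1}{2}, \frac{4}{5}}, lower {-\frac{7}{5}}, argument x = -\frac{1}{2}. Verdict: none. Every listed pattern misses the 2F1 form at -\frac{1}{2}, upper {-\frac{1}{2}, \frac{4}{5}}.


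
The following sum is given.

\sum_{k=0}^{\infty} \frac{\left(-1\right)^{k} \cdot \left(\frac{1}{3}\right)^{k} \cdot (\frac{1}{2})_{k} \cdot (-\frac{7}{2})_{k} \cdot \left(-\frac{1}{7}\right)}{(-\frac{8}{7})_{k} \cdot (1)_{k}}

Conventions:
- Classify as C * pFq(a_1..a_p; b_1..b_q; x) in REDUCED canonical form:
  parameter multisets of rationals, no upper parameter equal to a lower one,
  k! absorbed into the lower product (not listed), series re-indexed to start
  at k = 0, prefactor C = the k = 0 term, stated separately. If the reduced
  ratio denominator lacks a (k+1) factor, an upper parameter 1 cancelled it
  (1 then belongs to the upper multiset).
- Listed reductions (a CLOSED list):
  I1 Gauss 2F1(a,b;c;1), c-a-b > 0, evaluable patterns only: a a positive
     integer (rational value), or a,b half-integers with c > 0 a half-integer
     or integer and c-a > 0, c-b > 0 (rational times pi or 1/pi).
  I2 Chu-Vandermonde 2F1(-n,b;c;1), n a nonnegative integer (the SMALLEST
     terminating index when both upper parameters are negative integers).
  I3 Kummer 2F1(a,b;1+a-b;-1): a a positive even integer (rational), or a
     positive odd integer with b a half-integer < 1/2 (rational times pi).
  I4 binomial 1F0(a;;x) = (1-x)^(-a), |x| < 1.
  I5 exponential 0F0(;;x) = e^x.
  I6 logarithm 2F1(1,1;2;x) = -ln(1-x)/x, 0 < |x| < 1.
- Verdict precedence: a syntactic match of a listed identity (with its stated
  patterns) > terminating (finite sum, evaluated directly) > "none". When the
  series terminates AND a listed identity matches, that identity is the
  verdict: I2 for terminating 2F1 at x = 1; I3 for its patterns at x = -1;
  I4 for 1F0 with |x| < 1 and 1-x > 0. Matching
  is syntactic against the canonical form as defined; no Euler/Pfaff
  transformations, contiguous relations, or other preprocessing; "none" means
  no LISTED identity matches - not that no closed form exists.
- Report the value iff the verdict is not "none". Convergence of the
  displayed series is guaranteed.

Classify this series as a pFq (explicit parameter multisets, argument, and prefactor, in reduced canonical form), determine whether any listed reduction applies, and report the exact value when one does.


Prefactor -\frac{1}{7}, argument -\frac{1}{3}: 2F1 with upper {-\frac{7}{2}, \frac{1}{2}} over lower {-\frac{8}{7}}. Verdict: none. Every listed pattern misses the 2F1 form at -\frac{1}{3}, upper {-\frac{7}{2}, \frac{1}{2}}.

The tell: x = -\frac{1}{3} and the (-1)^k factor (C = -1/7) folds into the argument's sign.
Step ratio: r(k) = -\frac{1}{3} * (k-\frac{7}{2}) (k+\frac{1}{2}) / [(k-\frac{8}{7}) (k+1)] ; factor over Q: parameters, x = -\frac{1}{3}, and C = -\frac{1}{7}.


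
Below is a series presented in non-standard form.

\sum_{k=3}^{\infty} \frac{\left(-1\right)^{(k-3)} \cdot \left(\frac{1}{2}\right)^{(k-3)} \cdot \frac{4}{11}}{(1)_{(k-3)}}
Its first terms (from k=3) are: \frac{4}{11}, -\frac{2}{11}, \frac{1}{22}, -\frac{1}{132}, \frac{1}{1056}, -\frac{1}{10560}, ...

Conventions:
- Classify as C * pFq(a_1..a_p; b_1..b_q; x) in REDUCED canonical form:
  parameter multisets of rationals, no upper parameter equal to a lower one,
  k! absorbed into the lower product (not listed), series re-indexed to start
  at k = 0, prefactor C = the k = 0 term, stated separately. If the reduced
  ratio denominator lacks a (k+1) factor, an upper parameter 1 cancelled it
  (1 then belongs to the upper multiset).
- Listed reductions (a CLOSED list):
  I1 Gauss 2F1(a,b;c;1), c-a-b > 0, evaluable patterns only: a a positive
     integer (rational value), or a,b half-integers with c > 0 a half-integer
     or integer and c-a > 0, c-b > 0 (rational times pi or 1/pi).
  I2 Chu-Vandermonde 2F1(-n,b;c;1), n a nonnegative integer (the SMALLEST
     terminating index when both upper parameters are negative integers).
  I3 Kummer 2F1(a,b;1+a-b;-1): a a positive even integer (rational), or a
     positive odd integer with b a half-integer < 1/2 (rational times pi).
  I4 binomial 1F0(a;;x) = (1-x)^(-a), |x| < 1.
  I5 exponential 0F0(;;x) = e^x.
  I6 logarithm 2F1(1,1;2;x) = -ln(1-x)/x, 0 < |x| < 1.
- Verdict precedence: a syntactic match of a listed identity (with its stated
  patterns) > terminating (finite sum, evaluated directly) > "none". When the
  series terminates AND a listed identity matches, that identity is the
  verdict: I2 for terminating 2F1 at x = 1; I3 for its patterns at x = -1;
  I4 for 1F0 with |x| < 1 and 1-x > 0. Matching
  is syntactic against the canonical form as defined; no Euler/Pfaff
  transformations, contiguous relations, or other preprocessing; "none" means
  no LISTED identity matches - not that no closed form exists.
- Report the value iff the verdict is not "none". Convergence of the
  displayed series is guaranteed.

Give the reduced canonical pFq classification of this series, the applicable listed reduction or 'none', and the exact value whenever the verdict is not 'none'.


Canonical form: C = \frac{4}{11} times 0F0 with upper {-}, lower {-}, x = -\frac{1}{2}. Verdict: the exponential series (I5) applies (the 0F0 exponential series at x = -\frac{1}{2}). Sum: \frac{4}{11} \cdot e^{-\frac{1}{2}}.

The tell: from the first term \frac{4}{11}: (1)_k (C = 4/11) is k! itself.
Ratio: r(k) = -\frac{1}{2} * 1 / [(k+1)] - rational in k. x = -\frac{1}{2}; t_0 = \frac{4}{11}; negate the roots.


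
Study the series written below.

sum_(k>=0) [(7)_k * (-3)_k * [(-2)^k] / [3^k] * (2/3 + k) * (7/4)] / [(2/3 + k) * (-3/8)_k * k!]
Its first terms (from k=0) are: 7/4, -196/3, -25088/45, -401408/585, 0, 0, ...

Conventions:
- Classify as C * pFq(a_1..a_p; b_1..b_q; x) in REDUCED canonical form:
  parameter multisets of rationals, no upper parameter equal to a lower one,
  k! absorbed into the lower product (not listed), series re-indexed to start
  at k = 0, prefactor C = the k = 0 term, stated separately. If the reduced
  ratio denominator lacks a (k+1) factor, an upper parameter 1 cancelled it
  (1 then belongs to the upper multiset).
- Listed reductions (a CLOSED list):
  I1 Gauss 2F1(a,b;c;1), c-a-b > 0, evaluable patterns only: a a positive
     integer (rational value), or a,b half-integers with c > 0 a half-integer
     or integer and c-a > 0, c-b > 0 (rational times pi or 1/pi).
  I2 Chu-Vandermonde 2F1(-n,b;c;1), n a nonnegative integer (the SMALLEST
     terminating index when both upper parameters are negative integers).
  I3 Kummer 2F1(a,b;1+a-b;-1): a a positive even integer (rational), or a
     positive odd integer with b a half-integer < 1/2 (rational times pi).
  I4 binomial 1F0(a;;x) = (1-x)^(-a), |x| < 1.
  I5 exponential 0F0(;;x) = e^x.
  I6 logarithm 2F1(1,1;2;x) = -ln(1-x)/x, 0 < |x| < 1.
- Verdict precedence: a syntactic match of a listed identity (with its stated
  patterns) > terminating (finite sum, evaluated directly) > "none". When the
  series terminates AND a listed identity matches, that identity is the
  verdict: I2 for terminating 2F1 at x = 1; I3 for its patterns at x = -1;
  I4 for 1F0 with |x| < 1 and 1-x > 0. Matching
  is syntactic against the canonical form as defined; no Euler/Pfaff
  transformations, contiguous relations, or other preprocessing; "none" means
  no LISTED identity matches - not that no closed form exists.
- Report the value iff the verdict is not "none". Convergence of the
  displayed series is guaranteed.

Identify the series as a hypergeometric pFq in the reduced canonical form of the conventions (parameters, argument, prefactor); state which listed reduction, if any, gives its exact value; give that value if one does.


Reduced: x = -2/3, 2F1, upper = {-3, 7}, lower = {-3/8}, C = 7/4. Verdict: terminating - upper parameter -3 makes this a finite sum (last index 3), evaluated exactly. Sum: -3058993/2340.

The tell: from the first term 7/4: the two geometric factors (C = 7/4) combine into one argument.
Consecutive-term ratio: r(k) = (-2/3) * (k-3) (k+7) / [(k-3/8) (k+1)] - rational in k. x = (-2/3); t_0 = 7/4; negate the roots.


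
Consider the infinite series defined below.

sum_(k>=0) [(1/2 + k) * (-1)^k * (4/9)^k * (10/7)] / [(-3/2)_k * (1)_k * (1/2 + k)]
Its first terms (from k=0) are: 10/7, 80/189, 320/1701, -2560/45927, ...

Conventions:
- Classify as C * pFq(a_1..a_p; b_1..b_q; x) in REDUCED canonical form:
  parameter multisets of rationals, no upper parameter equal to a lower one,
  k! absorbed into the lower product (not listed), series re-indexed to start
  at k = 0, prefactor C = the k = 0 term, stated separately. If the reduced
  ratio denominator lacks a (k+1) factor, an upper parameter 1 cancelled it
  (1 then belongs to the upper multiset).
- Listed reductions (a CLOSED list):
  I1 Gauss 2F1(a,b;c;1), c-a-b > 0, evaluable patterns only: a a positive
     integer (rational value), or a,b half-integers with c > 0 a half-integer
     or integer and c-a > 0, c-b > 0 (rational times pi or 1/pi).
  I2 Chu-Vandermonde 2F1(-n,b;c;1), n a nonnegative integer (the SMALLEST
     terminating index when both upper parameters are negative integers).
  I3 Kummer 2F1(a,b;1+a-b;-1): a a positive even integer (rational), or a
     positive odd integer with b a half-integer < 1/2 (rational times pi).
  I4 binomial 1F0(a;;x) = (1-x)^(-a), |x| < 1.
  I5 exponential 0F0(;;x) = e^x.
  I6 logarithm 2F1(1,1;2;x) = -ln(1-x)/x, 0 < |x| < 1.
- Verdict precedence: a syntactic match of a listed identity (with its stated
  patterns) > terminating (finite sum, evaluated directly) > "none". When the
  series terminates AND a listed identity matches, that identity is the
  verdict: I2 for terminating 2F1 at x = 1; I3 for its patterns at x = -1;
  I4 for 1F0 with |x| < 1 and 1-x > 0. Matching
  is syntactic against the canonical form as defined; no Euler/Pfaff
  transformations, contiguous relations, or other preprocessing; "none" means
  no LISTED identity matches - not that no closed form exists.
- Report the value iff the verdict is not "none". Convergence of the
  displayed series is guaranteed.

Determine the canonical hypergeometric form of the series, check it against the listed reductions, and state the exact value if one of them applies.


With C = 10/7: the canonical form is 0F1(-; -3/2; -4/9). Verdict: none - at argument -4/9 the multisets {-} ; {-3/2} match no listed identity.

Key step: with t_0 = 10/7, striking the common factor k + 1/2 reduces the term (C = 10/7, x = -4/9).
Adjacent-term ratio: r(k) = (-4/9) * 1 / [(k-3/2) (k+1)] - rational in k. x = (-4/9); t_0 = 10/7; negate the roots.


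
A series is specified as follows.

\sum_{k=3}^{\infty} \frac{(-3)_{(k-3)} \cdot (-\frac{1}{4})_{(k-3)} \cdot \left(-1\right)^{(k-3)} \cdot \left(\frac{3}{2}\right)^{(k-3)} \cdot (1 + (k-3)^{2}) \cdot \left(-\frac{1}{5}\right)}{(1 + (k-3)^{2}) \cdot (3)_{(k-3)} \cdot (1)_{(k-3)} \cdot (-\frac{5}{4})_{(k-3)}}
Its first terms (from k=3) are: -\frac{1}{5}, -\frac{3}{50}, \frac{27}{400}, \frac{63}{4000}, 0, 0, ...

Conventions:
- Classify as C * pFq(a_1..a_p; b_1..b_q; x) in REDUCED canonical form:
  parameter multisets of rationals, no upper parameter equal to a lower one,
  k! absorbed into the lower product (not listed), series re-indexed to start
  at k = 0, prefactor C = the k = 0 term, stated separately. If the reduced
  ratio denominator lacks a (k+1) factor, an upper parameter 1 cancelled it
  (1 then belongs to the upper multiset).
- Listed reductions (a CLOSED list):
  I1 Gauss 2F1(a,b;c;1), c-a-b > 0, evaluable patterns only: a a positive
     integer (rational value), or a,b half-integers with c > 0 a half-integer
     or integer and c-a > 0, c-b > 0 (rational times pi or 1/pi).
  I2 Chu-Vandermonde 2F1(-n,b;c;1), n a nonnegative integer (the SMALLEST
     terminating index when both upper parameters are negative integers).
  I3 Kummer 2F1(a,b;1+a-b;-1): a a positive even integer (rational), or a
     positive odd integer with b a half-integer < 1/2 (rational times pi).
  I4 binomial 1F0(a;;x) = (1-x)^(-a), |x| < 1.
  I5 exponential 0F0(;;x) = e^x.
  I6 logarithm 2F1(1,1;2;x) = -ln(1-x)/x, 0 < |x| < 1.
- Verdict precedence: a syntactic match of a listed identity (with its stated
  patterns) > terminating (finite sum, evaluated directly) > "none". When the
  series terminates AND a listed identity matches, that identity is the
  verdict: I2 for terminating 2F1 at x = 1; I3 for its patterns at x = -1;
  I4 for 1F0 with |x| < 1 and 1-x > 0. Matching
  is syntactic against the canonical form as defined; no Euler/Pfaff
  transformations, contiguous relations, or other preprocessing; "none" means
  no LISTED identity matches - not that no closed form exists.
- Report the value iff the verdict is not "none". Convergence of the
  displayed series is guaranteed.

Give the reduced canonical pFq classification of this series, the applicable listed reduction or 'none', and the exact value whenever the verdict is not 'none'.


Key observation: t_0 = -\frac{1}{5} here, and the (-1)^k factor (prefactor -1/5) folds into the argument's sign.
Step ratio: r(k) = -\frac{3}{2} * (k-3) (k-\frac{1}{4}) / [(k-\frac{5}{4}) (k+3) (k+1)] - rational; roots negated = parameters, x = -\frac{3}{2}, C = -\frac{1}{5}.

With C = -\frac{1}{5}: the canonical form is 2F2(-3, -\frac{1}{4}; -\frac{5}{4}, 3; -\frac{3}{2}). Verdict: terminating - the sum ends at index 3 because -3 is a negative integer; exact evaluation follows. Hence: -\frac{707}{4000}.


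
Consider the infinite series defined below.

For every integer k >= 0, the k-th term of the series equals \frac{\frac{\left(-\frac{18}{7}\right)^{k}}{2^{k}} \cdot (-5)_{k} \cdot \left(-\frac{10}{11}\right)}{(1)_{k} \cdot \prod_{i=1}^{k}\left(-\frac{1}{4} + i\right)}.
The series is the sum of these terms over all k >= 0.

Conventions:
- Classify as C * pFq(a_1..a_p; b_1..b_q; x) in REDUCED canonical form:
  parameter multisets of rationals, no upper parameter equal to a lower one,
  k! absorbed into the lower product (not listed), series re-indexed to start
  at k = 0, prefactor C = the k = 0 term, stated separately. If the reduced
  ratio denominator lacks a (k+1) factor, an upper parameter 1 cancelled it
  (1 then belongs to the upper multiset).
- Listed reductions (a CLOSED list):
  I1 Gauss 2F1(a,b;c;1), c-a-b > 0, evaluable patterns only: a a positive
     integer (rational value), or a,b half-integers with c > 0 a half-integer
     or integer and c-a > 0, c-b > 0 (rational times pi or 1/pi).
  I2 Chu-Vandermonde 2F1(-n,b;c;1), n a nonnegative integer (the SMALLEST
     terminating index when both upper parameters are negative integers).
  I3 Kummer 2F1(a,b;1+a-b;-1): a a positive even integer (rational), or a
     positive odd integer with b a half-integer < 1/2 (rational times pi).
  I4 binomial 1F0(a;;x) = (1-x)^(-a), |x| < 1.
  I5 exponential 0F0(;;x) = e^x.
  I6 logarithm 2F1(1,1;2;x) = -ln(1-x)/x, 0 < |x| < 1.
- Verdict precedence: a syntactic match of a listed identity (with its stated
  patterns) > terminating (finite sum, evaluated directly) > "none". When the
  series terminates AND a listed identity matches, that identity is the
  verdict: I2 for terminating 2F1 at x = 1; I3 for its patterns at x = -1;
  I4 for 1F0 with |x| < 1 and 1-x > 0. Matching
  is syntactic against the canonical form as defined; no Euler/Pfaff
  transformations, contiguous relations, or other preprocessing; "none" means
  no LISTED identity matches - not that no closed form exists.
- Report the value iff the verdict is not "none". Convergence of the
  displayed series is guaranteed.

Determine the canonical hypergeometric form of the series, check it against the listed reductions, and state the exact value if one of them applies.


Classification (C = -\frac{10}{11}): 1F1 with upper {-5}, lower {\frac{3}{4}}, argument x = -\frac{9}{7}. Verdict: terminating at k = 5: the factor (-5)_k kills every later term; summing the 6 survivors is exact. Exact value: -\frac{7159900658}{270475051}.

Structural cue: from the first term -\frac{10}{11}: the two k-th powers (C = -10/11, x = -9/7) combine into one argument.
Ratio: r(k) = -\frac{9}{7} * (k-5) / [(k+\frac{3}{4}) (k+1)] - rational; roots negated = parameters, x = -\frac{9}{7}, C = -\frac{10}{11}.


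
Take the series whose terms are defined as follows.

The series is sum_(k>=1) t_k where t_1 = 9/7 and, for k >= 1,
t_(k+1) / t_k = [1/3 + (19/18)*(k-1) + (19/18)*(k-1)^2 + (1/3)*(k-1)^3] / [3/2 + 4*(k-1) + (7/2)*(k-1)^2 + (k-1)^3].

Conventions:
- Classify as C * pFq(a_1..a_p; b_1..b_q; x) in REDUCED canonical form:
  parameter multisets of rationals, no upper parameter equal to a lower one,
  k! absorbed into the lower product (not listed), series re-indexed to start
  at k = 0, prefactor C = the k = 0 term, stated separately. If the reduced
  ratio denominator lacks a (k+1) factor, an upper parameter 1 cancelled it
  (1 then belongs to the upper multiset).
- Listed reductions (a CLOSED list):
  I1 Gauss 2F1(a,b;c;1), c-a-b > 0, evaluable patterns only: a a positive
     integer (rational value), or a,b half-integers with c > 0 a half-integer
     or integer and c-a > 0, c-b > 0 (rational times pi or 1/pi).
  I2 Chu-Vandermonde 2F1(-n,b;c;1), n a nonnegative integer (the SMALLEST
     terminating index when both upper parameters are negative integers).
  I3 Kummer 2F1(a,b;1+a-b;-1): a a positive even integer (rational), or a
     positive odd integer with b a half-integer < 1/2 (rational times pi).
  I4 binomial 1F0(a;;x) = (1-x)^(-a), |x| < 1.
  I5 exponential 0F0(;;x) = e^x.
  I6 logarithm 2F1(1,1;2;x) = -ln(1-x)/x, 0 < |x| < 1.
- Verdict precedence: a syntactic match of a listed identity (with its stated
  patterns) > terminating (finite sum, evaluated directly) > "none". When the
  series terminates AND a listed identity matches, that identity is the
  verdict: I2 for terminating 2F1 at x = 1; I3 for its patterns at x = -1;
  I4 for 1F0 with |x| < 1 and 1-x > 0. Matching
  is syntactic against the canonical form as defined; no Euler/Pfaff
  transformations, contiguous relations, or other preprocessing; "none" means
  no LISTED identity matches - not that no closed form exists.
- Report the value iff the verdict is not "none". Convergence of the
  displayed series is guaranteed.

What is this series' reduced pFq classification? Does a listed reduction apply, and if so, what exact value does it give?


Structural cue: with t_0 = 9/7, the parameter 1 appears in both the upper and lower lists and cancels (alongside the other common factor).
Step ratio: r(k) = (1/3) * (k+2/3) / [(k+1)] - rational in k, leading ratio (1/3); with t_0 = 9/7, classification follows.

The series (x = 1/3) is 1F0: upper {2/3}, lower {-}, prefactor 9/7. Verdict (x = 1/3): binomial (I4) applies (the 1F0 binomial series: exponent -2/3, x = 1/3). Its exact value is (9/7) * (2/3)^(-2/3).


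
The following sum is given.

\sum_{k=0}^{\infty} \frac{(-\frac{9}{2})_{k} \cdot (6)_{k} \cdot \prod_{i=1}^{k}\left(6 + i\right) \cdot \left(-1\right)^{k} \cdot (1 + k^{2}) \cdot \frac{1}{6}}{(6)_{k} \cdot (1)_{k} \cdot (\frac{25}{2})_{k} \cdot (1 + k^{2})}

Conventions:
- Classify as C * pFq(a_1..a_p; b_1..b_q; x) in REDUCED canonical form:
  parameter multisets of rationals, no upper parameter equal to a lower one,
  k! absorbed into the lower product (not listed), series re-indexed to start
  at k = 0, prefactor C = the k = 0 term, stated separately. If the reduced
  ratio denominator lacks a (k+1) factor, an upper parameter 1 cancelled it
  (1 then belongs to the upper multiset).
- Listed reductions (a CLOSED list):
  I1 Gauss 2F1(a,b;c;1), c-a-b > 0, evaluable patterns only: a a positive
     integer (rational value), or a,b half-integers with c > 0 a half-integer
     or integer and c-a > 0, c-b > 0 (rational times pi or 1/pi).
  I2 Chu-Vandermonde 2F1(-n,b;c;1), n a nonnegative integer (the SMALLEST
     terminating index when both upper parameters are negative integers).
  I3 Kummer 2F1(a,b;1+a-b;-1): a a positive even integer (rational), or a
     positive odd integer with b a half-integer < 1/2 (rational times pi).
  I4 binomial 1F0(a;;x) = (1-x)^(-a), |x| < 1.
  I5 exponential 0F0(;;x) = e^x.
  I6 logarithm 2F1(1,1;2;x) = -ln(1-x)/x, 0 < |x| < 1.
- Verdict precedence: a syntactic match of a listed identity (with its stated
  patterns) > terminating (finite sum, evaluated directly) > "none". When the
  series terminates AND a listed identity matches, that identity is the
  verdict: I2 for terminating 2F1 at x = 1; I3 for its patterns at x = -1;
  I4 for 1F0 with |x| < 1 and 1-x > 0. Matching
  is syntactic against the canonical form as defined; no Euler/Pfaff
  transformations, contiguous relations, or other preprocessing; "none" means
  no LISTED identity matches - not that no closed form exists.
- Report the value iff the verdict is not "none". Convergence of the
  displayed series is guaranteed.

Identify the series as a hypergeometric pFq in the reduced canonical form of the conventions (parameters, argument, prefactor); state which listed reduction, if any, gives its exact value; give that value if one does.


Classification (C = \frac{1}{6}): 2F1 with upper {-\frac{9}{2}, 7}, lower {\frac{25}{2}}, argument x = -1. Verdict (x = -1): Kummer (I3) applies (x = -1; c = \frac{25}{2} equals 1+a-b for upper {-\frac{9}{2}, 7}: listed pattern). Value: \frac{111546435}{268435456} \cdot \pi.

Structural cue: t_0 being \frac{1}{6}, striking the common factor k^2 + 1 reduces the term (prefactor 1/6).
Ratio: r(k) = -1 * (k-\frac{9}{2}) (k+7) / [(k+\frac{25}{2}) (k+1)] - poly over poly, x = -1 from leading terms; C = \frac{1}{6} at k = 0.


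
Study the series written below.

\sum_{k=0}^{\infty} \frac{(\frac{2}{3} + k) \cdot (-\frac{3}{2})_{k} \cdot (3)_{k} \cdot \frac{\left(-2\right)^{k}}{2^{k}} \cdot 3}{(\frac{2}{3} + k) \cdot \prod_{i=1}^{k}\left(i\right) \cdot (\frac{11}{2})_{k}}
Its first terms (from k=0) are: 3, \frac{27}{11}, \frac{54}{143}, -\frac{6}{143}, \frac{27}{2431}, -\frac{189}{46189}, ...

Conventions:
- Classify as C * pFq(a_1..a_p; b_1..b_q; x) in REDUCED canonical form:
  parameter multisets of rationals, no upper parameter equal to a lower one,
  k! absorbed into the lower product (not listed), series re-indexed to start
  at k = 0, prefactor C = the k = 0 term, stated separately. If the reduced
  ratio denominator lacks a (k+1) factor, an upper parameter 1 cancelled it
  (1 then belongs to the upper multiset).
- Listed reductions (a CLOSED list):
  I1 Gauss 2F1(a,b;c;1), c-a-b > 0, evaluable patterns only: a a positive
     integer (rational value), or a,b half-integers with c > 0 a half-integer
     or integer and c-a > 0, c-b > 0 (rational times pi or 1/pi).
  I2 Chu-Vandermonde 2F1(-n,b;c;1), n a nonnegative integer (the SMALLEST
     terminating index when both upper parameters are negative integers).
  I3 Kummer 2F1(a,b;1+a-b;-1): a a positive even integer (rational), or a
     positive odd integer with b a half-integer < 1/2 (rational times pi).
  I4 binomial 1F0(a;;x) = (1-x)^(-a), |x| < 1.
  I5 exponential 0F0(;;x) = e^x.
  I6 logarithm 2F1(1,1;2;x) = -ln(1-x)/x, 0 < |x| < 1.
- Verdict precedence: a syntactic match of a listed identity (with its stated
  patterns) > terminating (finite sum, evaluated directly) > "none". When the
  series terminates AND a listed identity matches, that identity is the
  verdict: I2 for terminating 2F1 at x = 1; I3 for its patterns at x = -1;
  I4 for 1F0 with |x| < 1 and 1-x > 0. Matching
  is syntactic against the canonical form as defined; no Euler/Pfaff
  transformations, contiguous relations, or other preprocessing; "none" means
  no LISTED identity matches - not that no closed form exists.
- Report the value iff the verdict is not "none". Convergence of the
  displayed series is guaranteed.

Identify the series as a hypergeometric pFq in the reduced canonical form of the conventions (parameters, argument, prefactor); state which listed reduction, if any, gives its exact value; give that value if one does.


x = -1 here; the reduced form reads 2F1, upper {-\frac{3}{2}, 3}, lower {\frac{11}{2}}, C = 3. Verdict at x = -1: Kummer (I3) matches (x = -1; c = \frac{11}{2} equals 1+a-b for upper {-\frac{3}{2}, 3}: listed pattern). Exact value: \frac{945}{512} \cdot \pi.

Key observation: t_0 = 3 here, and the two k-th powers (prefactor 3) combine into one argument.
Adjacent-term ratio: r(k) = -1 * (k-\frac{3}{2}) (k+3) / [(k+\frac{11}{2}) (k+1)] - poly over poly, x = -1 from leading terms; C = 3 at k = 0.
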